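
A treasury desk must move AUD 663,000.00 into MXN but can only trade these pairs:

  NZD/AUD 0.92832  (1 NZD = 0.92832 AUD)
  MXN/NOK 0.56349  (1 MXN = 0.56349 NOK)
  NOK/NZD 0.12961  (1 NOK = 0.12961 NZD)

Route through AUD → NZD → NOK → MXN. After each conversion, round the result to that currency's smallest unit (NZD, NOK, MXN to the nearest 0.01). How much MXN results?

AUD 663,000.00 ÷ 0.92832 = NZD 714,193.38
NZD 714,193.38 ÷ 0.12961 = NOK 5,510,326.21
NOK 5,510,326.21 ÷ 0.56349 = MXN 9,778,924.58

MXN 9,778,924.58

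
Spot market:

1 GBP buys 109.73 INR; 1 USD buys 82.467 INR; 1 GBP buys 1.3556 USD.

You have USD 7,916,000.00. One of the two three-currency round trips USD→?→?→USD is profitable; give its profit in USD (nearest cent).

Profit: USD 148,773.27

Profitable loop is USD → INR → GBP → USD:
USD 7,916,000.00 × 82.467 = INR 652,808,772.00
INR 652,808,772.00 ÷ 109.73 = GBP 5,949,227.85
GBP 5,949,227.85 × 1.3556 = USD 8,064,773.27
Profit = USD 8,064,773.27 − USD 7,916,000.00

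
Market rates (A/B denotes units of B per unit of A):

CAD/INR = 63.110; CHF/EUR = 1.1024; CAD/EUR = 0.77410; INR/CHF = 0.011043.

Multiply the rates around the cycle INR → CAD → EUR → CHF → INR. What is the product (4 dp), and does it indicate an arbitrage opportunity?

1.0076 (arbitrage exists)

Around INR → CAD → EUR → CHF → INR: 1 ÷ 63.110 × 0.77410 ÷ 1.1024 ÷ 0.011043 = 1.007564
Product > 1; profitable direction is INR → CAD → EUR → CHF → INR.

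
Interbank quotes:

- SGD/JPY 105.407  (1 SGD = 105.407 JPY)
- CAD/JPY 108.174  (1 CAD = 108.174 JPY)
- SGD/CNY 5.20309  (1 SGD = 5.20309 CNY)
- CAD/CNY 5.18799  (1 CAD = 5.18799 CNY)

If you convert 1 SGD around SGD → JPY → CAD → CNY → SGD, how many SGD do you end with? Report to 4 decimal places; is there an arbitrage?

Around SGD → JPY → CAD → CNY → SGD: 1 × 105.407 ÷ 108.174 × 5.18799 ÷ 5.20309 = 0.971593
Product < 1; profitable direction is SGD → CNY → CAD → JPY → SGD.

0.9716 (arbitrage exists)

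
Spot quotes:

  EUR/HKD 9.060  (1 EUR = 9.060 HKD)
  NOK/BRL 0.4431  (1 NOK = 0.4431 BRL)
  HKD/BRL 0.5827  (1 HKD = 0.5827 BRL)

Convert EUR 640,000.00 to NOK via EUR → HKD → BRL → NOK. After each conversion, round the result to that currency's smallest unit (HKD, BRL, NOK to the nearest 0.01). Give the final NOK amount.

EUR 640,000.00 × 9.060 = HKD 5,798,400.00
HKD 5,798,400.00 × 0.5827 = BRL 3,378,727.68
BRL 3,378,727.68 ÷ 0.4431 = NOK 7,625,203.52

NOK 7,625,203.52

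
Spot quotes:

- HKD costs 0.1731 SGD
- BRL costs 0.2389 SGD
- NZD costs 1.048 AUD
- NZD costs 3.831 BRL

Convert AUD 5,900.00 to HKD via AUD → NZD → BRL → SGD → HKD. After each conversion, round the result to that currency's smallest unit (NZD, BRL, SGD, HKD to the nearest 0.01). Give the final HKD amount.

HKD 29,766.09

AUD 5,900.00 ÷ 1.048 = NZD 5,629.77
NZD 5,629.77 × 3.831 = BRL 21,567.65
BRL 21,567.65 × 0.2389 = SGD 5,152.51
SGD 5,152.51 ÷ 0.1731 = HKD 29,766.09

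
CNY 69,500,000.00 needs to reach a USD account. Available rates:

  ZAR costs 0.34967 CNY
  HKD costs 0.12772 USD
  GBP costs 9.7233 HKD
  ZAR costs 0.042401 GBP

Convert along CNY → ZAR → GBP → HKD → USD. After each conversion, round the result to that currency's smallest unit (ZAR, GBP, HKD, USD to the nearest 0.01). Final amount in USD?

CNY 69,500,000.00 ÷ 0.34967 = ZAR 198,758,829.75
ZAR 198,758,829.75 × 0.042401 = GBP 8,427,573.14
GBP 8,427,573.14 × 9.7233 = HKD 81,943,821.91
HKD 81,943,821.91 × 0.12772 = USD 10,465,864.93

USD 10,465,864.93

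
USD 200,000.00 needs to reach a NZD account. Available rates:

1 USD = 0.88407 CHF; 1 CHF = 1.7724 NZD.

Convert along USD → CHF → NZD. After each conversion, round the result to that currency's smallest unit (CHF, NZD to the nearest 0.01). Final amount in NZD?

USD 200,000.00 × 0.88407 = CHF 176,814.00
CHF 176,814.00 × 1.7724 = NZD 313,385.13

NZD 313,385.13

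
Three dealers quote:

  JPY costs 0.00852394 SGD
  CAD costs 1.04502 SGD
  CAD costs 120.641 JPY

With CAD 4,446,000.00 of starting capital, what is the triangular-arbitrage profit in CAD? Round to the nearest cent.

Profit: CAD 72,130.26

Profitable loop is CAD → SGD → JPY → CAD:
CAD 4,446,000.00 × 1.04502 = SGD 4,646,158.92
SGD 4,646,158.92 ÷ 0.00852394 = JPY 545,071,753
JPY 545,071,753 ÷ 120.641 = CAD 4,518,130.26
Profit = CAD 4,518,130.26 − CAD 4,446,000.00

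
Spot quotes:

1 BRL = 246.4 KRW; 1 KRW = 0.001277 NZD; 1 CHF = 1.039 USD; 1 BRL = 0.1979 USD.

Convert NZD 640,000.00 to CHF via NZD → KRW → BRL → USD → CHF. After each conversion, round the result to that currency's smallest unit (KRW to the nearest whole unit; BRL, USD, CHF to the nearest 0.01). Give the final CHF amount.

CHF 387,416.95

NZD 640,000.00 ÷ 0.001277 = KRW 501,174,628
KRW 501,174,628 ÷ 246.4 = BRL 2,033,987.94
BRL 2,033,987.94 × 0.1979 = USD 402,526.21
USD 402,526.21 ÷ 1.039 = CHF 387,416.95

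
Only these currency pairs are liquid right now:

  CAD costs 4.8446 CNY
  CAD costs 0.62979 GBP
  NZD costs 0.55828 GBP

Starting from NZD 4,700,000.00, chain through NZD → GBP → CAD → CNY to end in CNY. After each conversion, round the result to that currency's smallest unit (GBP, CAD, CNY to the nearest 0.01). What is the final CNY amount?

CNY 20,184,225.62

NZD 4,700,000.00 × 0.55828 = GBP 2,623,916.00
GBP 2,623,916.00 ÷ 0.62979 = CAD 4,166,334.81
CAD 4,166,334.81 × 4.8446 = CNY 20,184,225.62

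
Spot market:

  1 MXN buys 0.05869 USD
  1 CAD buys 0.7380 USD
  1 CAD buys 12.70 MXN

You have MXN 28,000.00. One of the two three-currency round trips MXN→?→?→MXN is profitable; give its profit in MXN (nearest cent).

Profit: MXN 279.36

Profitable loop is MXN → USD → CAD → MXN:
MXN 28,000.00 × 0.05869 = USD 1,643.32
USD 1,643.32 ÷ 0.7380 = CAD 2,226.72
CAD 2,226.72 × 12.70 = MXN 28,279.36
Profit = MXN 28,279.36 − MXN 28,000.00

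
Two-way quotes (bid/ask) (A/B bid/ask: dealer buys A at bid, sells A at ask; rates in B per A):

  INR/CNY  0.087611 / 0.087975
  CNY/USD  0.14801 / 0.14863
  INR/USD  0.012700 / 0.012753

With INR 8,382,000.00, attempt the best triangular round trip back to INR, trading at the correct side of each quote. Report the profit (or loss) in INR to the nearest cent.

Net profit: INR 140,852.90

Best loop INR → CNY → USD → INR:
INR 8,382,000.00 × 0.087611 (sell INR at bid) = CNY 734,355.40
CNY 734,355.40 × 0.14801 (sell CNY at bid) = USD 108,691.94
USD 108,691.94 ÷ 0.012753 (buy INR at ask) = INR 8,522,852.90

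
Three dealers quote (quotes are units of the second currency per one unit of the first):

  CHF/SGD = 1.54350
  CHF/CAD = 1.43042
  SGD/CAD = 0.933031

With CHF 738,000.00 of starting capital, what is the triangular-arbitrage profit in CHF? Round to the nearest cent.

Profit: CHF 5,011.43

Profitable loop is CHF → SGD → CAD → CHF:
CHF 738,000.00 × 1.54350 = SGD 1,139,103.00
SGD 1,139,103.00 × 0.933031 = CAD 1,062,818.41
CAD 1,062,818.41 ÷ 1.43042 = CHF 743,011.43
Profit = CHF 743,011.43 − CHF 738,000.00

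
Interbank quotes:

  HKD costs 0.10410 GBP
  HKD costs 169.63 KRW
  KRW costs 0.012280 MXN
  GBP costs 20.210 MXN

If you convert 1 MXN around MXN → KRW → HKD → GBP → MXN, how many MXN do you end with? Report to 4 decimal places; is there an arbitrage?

Around MXN → KRW → HKD → GBP → MXN: 1 ÷ 0.012280 ÷ 169.63 × 0.10410 × 20.210 = 1.009988
Product > 1; profitable direction is MXN → KRW → HKD → GBP → MXN.

1.0100 (arbitrage exists)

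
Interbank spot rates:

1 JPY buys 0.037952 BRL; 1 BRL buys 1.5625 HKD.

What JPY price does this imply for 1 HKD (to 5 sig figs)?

HKD/JPY = 16.863

1 HKD ÷ 1.5625 = 0.64 BRL
0.64 BRL ÷ 0.037952 = 16.8634 JPY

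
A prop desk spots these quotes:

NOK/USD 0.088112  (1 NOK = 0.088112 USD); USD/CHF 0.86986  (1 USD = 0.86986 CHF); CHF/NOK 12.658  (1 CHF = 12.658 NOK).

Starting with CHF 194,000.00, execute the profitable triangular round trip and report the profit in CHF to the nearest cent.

Profitable loop is CHF → USD → NOK → CHF:
CHF 194,000.00 ÷ 0.86986 = USD 223,024.39
USD 223,024.39 ÷ 0.088112 = NOK 2,531,146.66
NOK 2,531,146.66 ÷ 12.658 = CHF 199,964.19
Profit = CHF 199,964.19 − CHF 194,000.00

Profit: CHF 5,964.19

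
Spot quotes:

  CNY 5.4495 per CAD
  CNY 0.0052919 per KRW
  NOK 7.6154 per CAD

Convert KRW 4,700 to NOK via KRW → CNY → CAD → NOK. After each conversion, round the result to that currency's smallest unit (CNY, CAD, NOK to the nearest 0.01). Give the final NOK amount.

KRW 4,700 × 0.0052919 = CNY 24.87
CNY 24.87 ÷ 5.4495 = CAD 4.56
CAD 4.56 × 7.6154 = NOK 34.73

NOK 34.73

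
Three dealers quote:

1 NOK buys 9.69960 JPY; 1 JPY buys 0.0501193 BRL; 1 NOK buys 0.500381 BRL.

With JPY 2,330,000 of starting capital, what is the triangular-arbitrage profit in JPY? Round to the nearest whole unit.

Profit: JPY 68,269

Profitable loop is JPY → NOK → BRL → JPY:
JPY 2,330,000 ÷ 9.69960 = NOK 240,216.09
NOK 240,216.09 × 0.500381 = BRL 120,199.57
BRL 120,199.57 ÷ 0.0501193 = JPY 2,398,269
Profit = JPY 2,398,269 − JPY 2,330,000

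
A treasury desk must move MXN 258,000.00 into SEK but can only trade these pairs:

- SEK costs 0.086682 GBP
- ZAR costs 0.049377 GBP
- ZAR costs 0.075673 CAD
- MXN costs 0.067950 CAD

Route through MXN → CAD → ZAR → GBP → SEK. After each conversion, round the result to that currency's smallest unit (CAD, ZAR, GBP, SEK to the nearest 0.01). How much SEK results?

SEK 131,966.61

MXN 258,000.00 × 0.067950 = CAD 17,531.10
CAD 17,531.10 ÷ 0.075673 = ZAR 231,669.16
ZAR 231,669.16 × 0.049377 = GBP 11,439.13
GBP 11,439.13 ÷ 0.086682 = SEK 131,966.61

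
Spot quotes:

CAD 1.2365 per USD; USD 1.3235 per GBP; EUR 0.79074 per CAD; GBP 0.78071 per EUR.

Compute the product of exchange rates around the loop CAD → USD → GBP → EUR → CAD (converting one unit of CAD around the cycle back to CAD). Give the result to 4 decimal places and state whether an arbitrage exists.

0.9898 (arbitrage exists)

Around CAD → USD → GBP → EUR → CAD: 1 ÷ 1.2365 ÷ 1.3235 ÷ 0.78071 ÷ 0.79074 = 0.989825
Product < 1; profitable direction is CAD → EUR → GBP → USD → CAD.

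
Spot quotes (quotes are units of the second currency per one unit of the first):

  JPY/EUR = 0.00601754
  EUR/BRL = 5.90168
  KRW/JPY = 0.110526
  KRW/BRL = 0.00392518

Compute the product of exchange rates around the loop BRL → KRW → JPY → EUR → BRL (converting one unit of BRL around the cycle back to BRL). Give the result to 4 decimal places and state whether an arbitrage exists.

Around BRL → KRW → JPY → EUR → BRL: 1 ÷ 0.00392518 × 0.110526 × 0.00601754 × 5.90168 = 0.999999
Product ≈ 1 (deviation 0.000%, within rounding noise).

1.0000 (no arbitrage)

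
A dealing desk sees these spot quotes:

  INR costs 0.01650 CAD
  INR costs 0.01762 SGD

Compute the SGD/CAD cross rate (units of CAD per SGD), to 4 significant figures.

1 SGD ÷ 0.01762 = 56.7537 INR
56.7537 INR × 0.01650 = 0.936436 CAD

SGD/CAD = 0.9364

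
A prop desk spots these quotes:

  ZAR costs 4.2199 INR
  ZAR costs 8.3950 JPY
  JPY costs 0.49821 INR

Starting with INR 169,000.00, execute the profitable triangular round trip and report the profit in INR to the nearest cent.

Profit: INR 1,512.30

Profitable loop is INR → JPY → ZAR → INR:
INR 169,000.00 ÷ 0.49821 = JPY 339,214
JPY 339,214 ÷ 8.3950 = ZAR 40,406.72
ZAR 40,406.72 × 4.2199 = INR 170,512.30
Profit = INR 170,512.30 − INR 169,000.00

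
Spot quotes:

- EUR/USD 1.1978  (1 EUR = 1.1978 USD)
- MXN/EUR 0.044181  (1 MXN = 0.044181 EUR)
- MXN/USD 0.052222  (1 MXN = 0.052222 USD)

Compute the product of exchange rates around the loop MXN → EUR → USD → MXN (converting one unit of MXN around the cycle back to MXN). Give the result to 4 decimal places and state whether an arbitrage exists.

1.0134 (arbitrage exists)

Around MXN → EUR → USD → MXN: 1 × 0.044181 × 1.1978 ÷ 0.052222 = 1.013366
Product > 1; profitable direction is MXN → EUR → USD → MXN.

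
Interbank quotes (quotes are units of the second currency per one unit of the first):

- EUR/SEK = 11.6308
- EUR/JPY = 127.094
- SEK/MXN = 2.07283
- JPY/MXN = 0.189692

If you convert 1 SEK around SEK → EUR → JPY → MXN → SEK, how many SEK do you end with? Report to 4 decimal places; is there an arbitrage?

1.0000 (no arbitrage)

Around SEK → EUR → JPY → MXN → SEK: 1 ÷ 11.6308 × 127.094 × 0.189692 ÷ 2.07283 = 1.000002
Product ≈ 1 (deviation 0.000%, within rounding noise).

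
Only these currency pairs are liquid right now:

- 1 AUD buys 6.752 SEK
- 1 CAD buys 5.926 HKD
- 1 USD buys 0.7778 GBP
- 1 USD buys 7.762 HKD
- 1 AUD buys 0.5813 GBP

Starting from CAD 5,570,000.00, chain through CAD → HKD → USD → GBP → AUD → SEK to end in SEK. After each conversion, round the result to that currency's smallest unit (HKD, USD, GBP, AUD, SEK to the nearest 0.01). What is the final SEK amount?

SEK 38,418,751.98

CAD 5,570,000.00 × 5.926 = HKD 33,007,820.00
HKD 33,007,820.00 ÷ 7.762 = USD 4,252,489.05
USD 4,252,489.05 × 0.7778 = GBP 3,307,585.98
GBP 3,307,585.98 ÷ 0.5813 = AUD 5,689,981.04
AUD 5,689,981.04 × 6.752 = SEK 38,418,751.98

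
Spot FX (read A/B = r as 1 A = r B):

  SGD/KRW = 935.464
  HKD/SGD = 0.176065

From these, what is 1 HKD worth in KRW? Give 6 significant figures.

1 HKD × 0.176065 = 0.176065 SGD
0.176065 SGD × 935.464 = 164.702 KRW

HKD/KRW = 164.702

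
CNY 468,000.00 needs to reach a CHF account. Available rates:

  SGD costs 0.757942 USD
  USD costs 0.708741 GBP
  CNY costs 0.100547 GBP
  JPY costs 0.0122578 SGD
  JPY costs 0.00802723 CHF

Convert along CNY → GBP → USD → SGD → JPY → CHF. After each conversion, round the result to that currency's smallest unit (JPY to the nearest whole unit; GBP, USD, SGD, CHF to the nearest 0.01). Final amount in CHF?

CHF 57,364.69

CNY 468,000.00 × 0.100547 = GBP 47,056.00
GBP 47,056.00 ÷ 0.708741 = USD 66,393.79
USD 66,393.79 ÷ 0.757942 = SGD 87,597.45
SGD 87,597.45 ÷ 0.0122578 = JPY 7,146,262
JPY 7,146,262 × 0.00802723 = CHF 57,364.69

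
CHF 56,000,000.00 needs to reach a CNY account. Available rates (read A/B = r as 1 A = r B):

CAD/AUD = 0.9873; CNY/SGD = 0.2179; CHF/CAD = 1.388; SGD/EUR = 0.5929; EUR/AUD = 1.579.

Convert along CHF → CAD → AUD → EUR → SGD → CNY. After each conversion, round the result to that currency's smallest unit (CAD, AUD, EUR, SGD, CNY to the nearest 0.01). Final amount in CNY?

CNY 376,188,763.70

CHF 56,000,000.00 × 1.388 = CAD 77,728,000.00
CAD 77,728,000.00 × 0.9873 = AUD 76,740,854.40
AUD 76,740,854.40 ÷ 1.579 = EUR 48,600,921.09
EUR 48,600,921.09 ÷ 0.5929 = SGD 81,971,531.61
SGD 81,971,531.61 ÷ 0.2179 = CNY 376,188,763.70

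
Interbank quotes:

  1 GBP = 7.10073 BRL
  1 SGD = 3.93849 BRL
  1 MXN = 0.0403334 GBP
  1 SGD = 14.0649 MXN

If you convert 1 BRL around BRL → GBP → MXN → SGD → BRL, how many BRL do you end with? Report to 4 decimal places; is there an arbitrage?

0.9777 (arbitrage exists)

Around BRL → GBP → MXN → SGD → BRL: 1 ÷ 7.10073 ÷ 0.0403334 ÷ 14.0649 × 3.93849 = 0.977744
Product < 1; profitable direction is BRL → SGD → MXN → GBP → BRL.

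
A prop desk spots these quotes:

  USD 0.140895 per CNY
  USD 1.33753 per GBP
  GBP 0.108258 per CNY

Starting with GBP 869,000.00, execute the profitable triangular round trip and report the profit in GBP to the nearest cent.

Profit: GBP 24,074.58

Profitable loop is GBP → USD → CNY → GBP:
GBP 869,000.00 × 1.33753 = USD 1,162,313.57
USD 1,162,313.57 ÷ 0.140895 = CNY 8,249,501.90
CNY 8,249,501.90 × 0.108258 = GBP 893,074.58
Profit = GBP 893,074.58 − GBP 869,000.00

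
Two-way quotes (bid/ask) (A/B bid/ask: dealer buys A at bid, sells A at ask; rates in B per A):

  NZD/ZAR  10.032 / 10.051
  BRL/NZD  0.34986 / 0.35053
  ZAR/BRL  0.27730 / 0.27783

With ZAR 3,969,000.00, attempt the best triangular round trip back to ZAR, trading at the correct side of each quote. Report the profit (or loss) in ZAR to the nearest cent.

Best loop ZAR → NZD → BRL → ZAR:
ZAR 3,969,000.00 ÷ 10.051 (buy NZD at ask) = NZD 394,886.08
NZD 394,886.08 ÷ 0.35053 (buy BRL at ask) = BRL 1,126,540.04
BRL 1,126,540.04 ÷ 0.27783 (buy ZAR at ask) = ZAR 4,054,781.85

Net profit: ZAR 85,781.85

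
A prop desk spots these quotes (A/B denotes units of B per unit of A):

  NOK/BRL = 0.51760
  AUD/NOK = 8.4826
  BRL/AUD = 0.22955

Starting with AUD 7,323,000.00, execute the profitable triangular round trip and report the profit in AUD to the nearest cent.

Profitable loop is AUD → NOK → BRL → AUD:
AUD 7,323,000.00 × 8.4826 = NOK 62,118,079.80
NOK 62,118,079.80 × 0.51760 = BRL 32,152,318.10
BRL 32,152,318.10 × 0.22955 = AUD 7,380,564.62
Profit = AUD 7,380,564.62 − AUD 7,323,000.00

Profit: AUD 57,564.62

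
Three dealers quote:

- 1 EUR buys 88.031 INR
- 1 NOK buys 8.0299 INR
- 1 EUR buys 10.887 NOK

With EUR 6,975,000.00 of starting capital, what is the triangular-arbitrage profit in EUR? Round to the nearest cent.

Profitable loop is EUR → INR → NOK → EUR:
EUR 6,975,000.00 × 88.031 = INR 614,016,225.00
INR 614,016,225.00 ÷ 8.0299 = NOK 76,466,235.57
NOK 76,466,235.57 ÷ 10.887 = EUR 7,023,627.77
Profit = EUR 7,023,627.77 − EUR 6,975,000.00

Profit: EUR 48,627.77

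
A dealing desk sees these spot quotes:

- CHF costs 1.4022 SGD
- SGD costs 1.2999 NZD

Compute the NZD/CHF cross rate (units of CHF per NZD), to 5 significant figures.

NZD/CHF = 0.54863

1 NZD ÷ 1.2999 = 0.76929 SGD
0.76929 SGD ÷ 1.4022 = 0.548631 CHF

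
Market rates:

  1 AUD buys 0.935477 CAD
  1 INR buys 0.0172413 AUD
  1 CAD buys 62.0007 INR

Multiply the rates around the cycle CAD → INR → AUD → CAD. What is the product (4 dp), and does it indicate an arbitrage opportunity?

1.0000 (no arbitrage)

Around CAD → INR → AUD → CAD: 1 × 62.0007 × 0.0172413 × 0.935477 = 0.999999
Product ≈ 1 (deviation 0.000%, within rounding noise).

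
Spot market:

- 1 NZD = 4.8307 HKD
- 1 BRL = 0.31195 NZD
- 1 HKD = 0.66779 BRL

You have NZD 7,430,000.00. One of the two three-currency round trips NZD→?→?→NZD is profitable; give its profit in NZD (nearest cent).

Profitable loop is NZD → HKD → BRL → NZD:
NZD 7,430,000.00 × 4.8307 = HKD 35,892,101.00
HKD 35,892,101.00 × 0.66779 = BRL 23,968,386.13
BRL 23,968,386.13 × 0.31195 = NZD 7,476,938.05
Profit = NZD 7,476,938.05 − NZD 7,430,000.00

Profit: NZD 46,938.05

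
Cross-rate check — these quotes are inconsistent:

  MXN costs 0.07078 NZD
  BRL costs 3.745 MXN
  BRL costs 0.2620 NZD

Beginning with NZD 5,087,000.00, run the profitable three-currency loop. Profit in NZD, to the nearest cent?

Profitable loop is NZD → BRL → MXN → NZD:
NZD 5,087,000.00 ÷ 0.2620 = BRL 19,416,030.53
BRL 19,416,030.53 × 3.745 = MXN 72,713,034.35
MXN 72,713,034.35 × 0.07078 = NZD 5,146,628.57
Profit = NZD 5,146,628.57 − NZD 5,087,000.00

Profit: NZD 59,628.57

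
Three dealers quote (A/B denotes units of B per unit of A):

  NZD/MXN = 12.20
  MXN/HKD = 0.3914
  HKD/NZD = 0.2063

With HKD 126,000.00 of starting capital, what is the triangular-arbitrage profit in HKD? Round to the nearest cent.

Profit: HKD 1,905.93

Profitable loop is HKD → MXN → NZD → HKD:
HKD 126,000.00 ÷ 0.3914 = MXN 321,921.31
MXN 321,921.31 ÷ 12.20 = NZD 26,386.99
NZD 26,386.99 ÷ 0.2063 = HKD 127,905.93
Profit = HKD 127,905.93 − HKD 126,000.00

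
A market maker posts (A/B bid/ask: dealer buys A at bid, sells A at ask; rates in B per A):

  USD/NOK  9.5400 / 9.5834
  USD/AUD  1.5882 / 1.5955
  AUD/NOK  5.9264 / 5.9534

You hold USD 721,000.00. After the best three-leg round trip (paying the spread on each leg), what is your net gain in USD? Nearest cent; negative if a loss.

Net profit: USD 3,138.72

Best loop USD → NOK → AUD → USD:
USD 721,000.00 × 9.5400 (sell USD at bid) = NOK 6,878,340.00
NOK 6,878,340.00 ÷ 5.9534 (buy AUD at ask) = AUD 1,155,363.32
AUD 1,155,363.32 ÷ 1.5955 (buy USD at ask) = USD 724,138.72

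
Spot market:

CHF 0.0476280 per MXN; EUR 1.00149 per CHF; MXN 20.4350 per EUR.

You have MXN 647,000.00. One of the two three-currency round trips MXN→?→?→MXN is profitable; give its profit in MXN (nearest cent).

Profit: MXN 16,774.67

Profitable loop is MXN → EUR → CHF → MXN:
MXN 647,000.00 ÷ 20.4350 = EUR 31,661.37
EUR 31,661.37 ÷ 1.00149 = CHF 31,614.26
CHF 31,614.26 ÷ 0.0476280 = MXN 663,774.67
Profit = MXN 663,774.67 − MXN 647,000.00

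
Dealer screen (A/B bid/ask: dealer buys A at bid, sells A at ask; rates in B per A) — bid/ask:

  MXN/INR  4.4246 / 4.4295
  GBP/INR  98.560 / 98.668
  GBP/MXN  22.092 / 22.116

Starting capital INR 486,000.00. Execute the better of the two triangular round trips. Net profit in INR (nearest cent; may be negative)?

Net profit: INR 2,962.64

Best loop INR → MXN → GBP → INR:
INR 486,000.00 ÷ 4.4295 (buy MXN at ask) = MXN 109,718.93
MXN 109,718.93 ÷ 22.116 (buy GBP at ask) = GBP 4,961.07
GBP 4,961.07 × 98.560 (sell GBP at bid) = INR 488,962.64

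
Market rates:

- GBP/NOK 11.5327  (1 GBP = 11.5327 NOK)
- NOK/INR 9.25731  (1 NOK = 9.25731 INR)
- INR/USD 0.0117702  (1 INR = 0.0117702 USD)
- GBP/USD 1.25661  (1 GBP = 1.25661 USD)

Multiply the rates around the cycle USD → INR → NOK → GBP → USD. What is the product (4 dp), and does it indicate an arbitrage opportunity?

1.0000 (no arbitrage)

Around USD → INR → NOK → GBP → USD: 1 ÷ 0.0117702 ÷ 9.25731 ÷ 11.5327 × 1.25661 = 1.000002
Product ≈ 1 (deviation 0.000%, within rounding noise).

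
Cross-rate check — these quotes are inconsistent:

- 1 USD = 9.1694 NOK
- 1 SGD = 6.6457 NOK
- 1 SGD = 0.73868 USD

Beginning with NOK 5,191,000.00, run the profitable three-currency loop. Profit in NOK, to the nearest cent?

Profitable loop is NOK → SGD → USD → NOK:
NOK 5,191,000.00 ÷ 6.6457 = SGD 781,106.58
SGD 781,106.58 × 0.73868 = USD 576,987.81
USD 576,987.81 × 9.1694 = NOK 5,290,632.01
Profit = NOK 5,290,632.01 − NOK 5,191,000.00

Profit: NOK 99,632.01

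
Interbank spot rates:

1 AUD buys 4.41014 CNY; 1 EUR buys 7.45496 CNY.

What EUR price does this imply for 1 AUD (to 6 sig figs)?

AUD/EUR = 0.591571

1 AUD × 4.41014 = 4.41014 CNY
4.41014 CNY ÷ 7.45496 = 0.591571 EUR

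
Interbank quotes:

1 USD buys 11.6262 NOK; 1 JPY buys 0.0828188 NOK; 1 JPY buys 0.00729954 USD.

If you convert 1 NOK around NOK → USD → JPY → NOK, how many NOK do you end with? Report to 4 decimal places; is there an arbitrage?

Around NOK → USD → JPY → NOK: 1 ÷ 11.6262 ÷ 0.00729954 × 0.0828188 = 0.975878
Product < 1; profitable direction is NOK → JPY → USD → NOK.

0.9759 (arbitrage exists)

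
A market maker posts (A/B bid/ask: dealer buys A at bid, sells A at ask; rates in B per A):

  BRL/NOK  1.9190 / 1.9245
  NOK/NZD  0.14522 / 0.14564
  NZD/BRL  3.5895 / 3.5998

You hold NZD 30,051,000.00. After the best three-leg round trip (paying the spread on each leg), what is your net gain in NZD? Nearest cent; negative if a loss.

Net profit: NZD 9,368.03

Best loop NZD → BRL → NOK → NZD:
NZD 30,051,000.00 × 3.5895 (sell NZD at bid) = BRL 107,868,064.50
BRL 107,868,064.50 × 1.9190 (sell BRL at bid) = NOK 206,998,815.78
NOK 206,998,815.78 × 0.14522 (sell NOK at bid) = NZD 30,060,368.03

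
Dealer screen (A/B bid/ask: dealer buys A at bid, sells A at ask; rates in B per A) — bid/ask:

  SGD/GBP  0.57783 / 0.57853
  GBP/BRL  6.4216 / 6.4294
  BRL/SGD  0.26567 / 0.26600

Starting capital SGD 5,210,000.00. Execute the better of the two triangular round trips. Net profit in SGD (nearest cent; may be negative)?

Net profit: SGD 55,744.18

Best loop SGD → BRL → GBP → SGD:
SGD 5,210,000.00 ÷ 0.26600 (buy BRL at ask) = BRL 19,586,466.17
BRL 19,586,466.17 ÷ 6.4294 (buy GBP at ask) = GBP 3,046,390.98
GBP 3,046,390.98 ÷ 0.57853 (buy SGD at ask) = SGD 5,265,744.18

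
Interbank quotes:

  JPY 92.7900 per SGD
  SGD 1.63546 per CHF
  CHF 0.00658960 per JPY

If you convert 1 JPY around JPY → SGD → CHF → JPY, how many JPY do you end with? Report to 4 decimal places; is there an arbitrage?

1.0000 (no arbitrage)

Around JPY → SGD → CHF → JPY: 1 ÷ 92.7900 ÷ 1.63546 ÷ 0.00658960 = 1.000000
Product ≈ 1 (deviation 0.000%, within rounding noise).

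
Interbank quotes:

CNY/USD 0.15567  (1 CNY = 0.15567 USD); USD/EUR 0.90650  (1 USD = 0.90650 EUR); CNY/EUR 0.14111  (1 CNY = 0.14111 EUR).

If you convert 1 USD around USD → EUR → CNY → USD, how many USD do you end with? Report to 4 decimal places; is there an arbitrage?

Around USD → EUR → CNY → USD: 1 × 0.90650 ÷ 0.14111 × 0.15567 = 1.000034
Product ≈ 1 (deviation 0.003%, within rounding noise).

1.0000 (no arbitrage)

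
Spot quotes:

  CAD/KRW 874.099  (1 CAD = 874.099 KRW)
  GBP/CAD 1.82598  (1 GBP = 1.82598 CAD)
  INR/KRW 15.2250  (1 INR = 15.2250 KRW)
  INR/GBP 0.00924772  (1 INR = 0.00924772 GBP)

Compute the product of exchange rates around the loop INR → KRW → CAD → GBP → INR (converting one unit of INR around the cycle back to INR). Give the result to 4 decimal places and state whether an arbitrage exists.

Around INR → KRW → CAD → GBP → INR: 1 × 15.2250 ÷ 874.099 ÷ 1.82598 ÷ 0.00924772 = 1.031492
Product > 1; profitable direction is INR → KRW → CAD → GBP → INR.

1.0315 (arbitrage exists)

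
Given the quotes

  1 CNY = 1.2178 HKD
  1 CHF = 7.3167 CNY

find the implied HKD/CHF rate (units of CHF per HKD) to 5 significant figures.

1 HKD ÷ 1.2178 = 0.821153 CNY
0.821153 CNY ÷ 7.3167 = 0.11223 CHF

HKD/CHF = 0.11223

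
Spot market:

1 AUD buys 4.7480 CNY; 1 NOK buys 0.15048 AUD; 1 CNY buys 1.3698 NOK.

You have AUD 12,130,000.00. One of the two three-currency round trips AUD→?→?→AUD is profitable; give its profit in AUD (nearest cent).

Profitable loop is AUD → NOK → CNY → AUD:
AUD 12,130,000.00 ÷ 0.15048 = NOK 80,608,718.77
NOK 80,608,718.77 ÷ 1.3698 = CNY 58,847,071.66
CNY 58,847,071.66 ÷ 4.7480 = AUD 12,394,075.75
Profit = AUD 12,394,075.75 − AUD 12,130,000.00

Profit: AUD 264,075.75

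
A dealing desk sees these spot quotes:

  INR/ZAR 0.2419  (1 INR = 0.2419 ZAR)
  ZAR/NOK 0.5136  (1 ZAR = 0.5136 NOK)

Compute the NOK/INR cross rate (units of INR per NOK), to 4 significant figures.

1 NOK ÷ 0.5136 = 1.94704 ZAR
1.94704 ZAR ÷ 0.2419 = 8.04895 INR

NOK/INR = 8.049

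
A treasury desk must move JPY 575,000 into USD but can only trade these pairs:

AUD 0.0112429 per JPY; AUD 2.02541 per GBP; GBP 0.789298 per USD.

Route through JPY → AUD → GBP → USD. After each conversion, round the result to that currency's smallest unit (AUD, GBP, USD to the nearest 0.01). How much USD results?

JPY 575,000 × 0.0112429 = AUD 6,464.67
AUD 6,464.67 ÷ 2.02541 = GBP 3,191.78
GBP 3,191.78 ÷ 0.789298 = USD 4,043.82

USD 4,043.82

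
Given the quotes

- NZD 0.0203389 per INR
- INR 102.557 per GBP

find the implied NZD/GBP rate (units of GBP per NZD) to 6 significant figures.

1 NZD ÷ 0.0203389 = 49.1669 INR
49.1669 INR ÷ 102.557 = 0.47941 GBP

NZD/GBP = 0.479410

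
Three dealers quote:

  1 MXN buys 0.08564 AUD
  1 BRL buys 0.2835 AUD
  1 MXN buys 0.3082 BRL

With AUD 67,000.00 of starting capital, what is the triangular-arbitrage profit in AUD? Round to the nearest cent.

Profitable loop is AUD → MXN → BRL → AUD:
AUD 67,000.00 ÷ 0.08564 = MXN 782,344.70
MXN 782,344.70 × 0.3082 = BRL 241,118.64
BRL 241,118.64 × 0.2835 = AUD 68,357.13
Profit = AUD 68,357.13 − AUD 67,000.00

Profit: AUD 1,357.13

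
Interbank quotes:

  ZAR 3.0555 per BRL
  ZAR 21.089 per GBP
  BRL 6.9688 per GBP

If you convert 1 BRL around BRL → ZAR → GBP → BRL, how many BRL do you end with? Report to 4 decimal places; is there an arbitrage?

1.0097 (arbitrage exists)

Around BRL → ZAR → GBP → BRL: 1 × 3.0555 ÷ 21.089 × 6.9688 = 1.009681
Product > 1; profitable direction is BRL → ZAR → GBP → BRL.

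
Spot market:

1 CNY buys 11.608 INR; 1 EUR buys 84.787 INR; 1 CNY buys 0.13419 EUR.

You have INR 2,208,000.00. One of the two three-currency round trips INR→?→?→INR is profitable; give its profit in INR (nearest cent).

Profit: INR 44,719.13

Profitable loop is INR → EUR → CNY → INR:
INR 2,208,000.00 ÷ 84.787 = EUR 26,041.73
EUR 26,041.73 ÷ 0.13419 = CNY 194,066.09
CNY 194,066.09 × 11.608 = INR 2,252,719.13
Profit = INR 2,252,719.13 − INR 2,208,000.00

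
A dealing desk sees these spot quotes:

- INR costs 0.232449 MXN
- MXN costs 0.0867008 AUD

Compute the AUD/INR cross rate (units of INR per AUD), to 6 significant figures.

AUD/INR = 49.6191

1 AUD ÷ 0.0867008 = 11.5339 MXN
11.5339 MXN ÷ 0.232449 = 49.6191 INR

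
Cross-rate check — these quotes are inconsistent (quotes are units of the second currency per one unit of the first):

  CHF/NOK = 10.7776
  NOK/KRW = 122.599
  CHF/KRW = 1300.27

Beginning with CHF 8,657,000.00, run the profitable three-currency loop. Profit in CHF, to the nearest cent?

Profitable loop is CHF → NOK → KRW → CHF:
CHF 8,657,000.00 × 10.7776 = NOK 93,301,683.20
NOK 93,301,683.20 × 122.599 = KRW 11,438,693,059
KRW 11,438,693,059 ÷ 1300.27 = CHF 8,797,167.56
Profit = CHF 8,797,167.56 − CHF 8,657,000.00

Profit: CHF 140,167.56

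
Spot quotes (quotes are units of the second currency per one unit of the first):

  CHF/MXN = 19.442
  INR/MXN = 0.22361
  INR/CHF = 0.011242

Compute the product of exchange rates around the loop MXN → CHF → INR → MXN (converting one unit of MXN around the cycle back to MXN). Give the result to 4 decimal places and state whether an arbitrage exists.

Around MXN → CHF → INR → MXN: 1 ÷ 19.442 ÷ 0.011242 × 0.22361 = 1.023073
Product > 1; profitable direction is MXN → CHF → INR → MXN.

1.0231 (arbitrage exists)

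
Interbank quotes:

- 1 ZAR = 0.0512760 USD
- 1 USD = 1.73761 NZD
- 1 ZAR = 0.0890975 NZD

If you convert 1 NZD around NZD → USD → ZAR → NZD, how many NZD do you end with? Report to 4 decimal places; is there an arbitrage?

1.0000 (no arbitrage)

Around NZD → USD → ZAR → NZD: 1 ÷ 1.73761 ÷ 0.0512760 × 0.0890975 = 0.999998
Product ≈ 1 (deviation 0.000%, within rounding noise).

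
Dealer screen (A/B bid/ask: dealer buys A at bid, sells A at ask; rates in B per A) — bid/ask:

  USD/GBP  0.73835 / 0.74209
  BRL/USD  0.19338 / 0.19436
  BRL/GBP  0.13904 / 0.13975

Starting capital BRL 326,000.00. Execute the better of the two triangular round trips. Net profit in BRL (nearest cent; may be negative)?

Best loop BRL → USD → GBP → BRL:
BRL 326,000.00 × 0.19338 (sell BRL at bid) = USD 63,041.88
USD 63,041.88 × 0.73835 (sell USD at bid) = GBP 46,546.97
GBP 46,546.97 ÷ 0.13975 (buy BRL at ask) = BRL 333,073.15

Net profit: BRL 7,073.15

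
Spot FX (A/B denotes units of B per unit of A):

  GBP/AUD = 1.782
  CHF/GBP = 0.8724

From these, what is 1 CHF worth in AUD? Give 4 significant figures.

CHF/AUD = 1.555

1 CHF × 0.8724 = 0.8724 GBP
0.8724 GBP × 1.782 = 1.55462 AUD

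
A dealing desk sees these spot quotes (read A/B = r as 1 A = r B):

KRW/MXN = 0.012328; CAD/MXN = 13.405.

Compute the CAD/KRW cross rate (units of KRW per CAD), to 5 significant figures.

CAD/KRW = 1087.4

1 CAD × 13.405 = 13.405 MXN
13.405 MXN ÷ 0.012328 = 1087.36 KRW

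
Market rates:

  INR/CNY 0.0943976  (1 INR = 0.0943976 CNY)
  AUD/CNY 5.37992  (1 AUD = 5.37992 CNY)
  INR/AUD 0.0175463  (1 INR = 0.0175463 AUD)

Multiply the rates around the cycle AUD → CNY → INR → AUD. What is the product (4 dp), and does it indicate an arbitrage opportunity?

1.0000 (no arbitrage)

Around AUD → CNY → INR → AUD: 1 × 5.37992 ÷ 0.0943976 × 0.0175463 = 1.000001
Product ≈ 1 (deviation 0.000%, within rounding noise).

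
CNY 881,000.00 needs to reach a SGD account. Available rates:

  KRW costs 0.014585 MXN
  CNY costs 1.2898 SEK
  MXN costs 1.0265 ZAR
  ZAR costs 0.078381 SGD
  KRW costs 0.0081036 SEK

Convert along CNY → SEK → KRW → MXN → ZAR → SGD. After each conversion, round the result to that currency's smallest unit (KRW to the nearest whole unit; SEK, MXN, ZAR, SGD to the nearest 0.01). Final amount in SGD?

CNY 881,000.00 × 1.2898 = SEK 1,136,313.80
SEK 1,136,313.80 ÷ 0.0081036 = KRW 140,223,333
KRW 140,223,333 × 0.014585 = MXN 2,045,157.31
MXN 2,045,157.31 × 1.0265 = ZAR 2,099,353.98
ZAR 2,099,353.98 × 0.078381 = SGD 164,549.46

SGD 164,549.46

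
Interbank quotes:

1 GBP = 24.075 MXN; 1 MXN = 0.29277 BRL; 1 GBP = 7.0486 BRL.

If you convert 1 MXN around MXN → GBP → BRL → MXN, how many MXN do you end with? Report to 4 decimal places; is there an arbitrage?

Around MXN → GBP → BRL → MXN: 1 ÷ 24.075 × 7.0486 ÷ 0.29277 = 1.000023
Product ≈ 1 (deviation 0.002%, within rounding noise).

1.0000 (no arbitrage)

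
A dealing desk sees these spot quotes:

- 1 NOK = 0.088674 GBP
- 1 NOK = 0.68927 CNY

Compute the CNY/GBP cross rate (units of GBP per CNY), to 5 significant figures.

1 CNY ÷ 0.68927 = 1.45081 NOK
1.45081 NOK × 0.088674 = 0.128649 GBP

CNY/GBP = 0.12865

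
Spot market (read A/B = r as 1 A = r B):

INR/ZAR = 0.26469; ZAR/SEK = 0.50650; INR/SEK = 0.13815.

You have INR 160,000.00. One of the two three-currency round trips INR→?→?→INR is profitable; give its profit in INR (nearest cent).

Profit: INR 4,874.65

Profitable loop is INR → SEK → ZAR → INR:
INR 160,000.00 × 0.13815 = SEK 22,104.00
SEK 22,104.00 ÷ 0.50650 = ZAR 43,640.67
ZAR 43,640.67 ÷ 0.26469 = INR 164,874.65
Profit = INR 164,874.65 − INR 160,000.00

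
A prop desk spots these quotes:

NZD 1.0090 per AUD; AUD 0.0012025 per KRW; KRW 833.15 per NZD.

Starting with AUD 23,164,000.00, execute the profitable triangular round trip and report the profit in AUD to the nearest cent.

Profitable loop is AUD → NZD → KRW → AUD:
AUD 23,164,000.00 × 1.0090 = NZD 23,372,476.00
NZD 23,372,476.00 × 833.15 = KRW 19,472,778,379
KRW 19,472,778,379 × 0.0012025 = AUD 23,416,016.00
Profit = AUD 23,416,016.00 − AUD 23,164,000.00

Profit: AUD 252,016.00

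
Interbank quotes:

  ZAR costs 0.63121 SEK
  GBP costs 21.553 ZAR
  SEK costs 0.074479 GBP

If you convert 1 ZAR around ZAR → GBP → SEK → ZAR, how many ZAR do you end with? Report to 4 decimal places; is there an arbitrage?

Around ZAR → GBP → SEK → ZAR: 1 ÷ 21.553 ÷ 0.074479 ÷ 0.63121 = 0.986926
Product < 1; profitable direction is ZAR → SEK → GBP → ZAR.

0.9869 (arbitrage exists)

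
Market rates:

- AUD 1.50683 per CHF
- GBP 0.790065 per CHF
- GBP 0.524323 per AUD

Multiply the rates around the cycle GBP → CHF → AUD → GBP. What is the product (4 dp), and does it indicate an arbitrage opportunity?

1.0000 (no arbitrage)

Around GBP → CHF → AUD → GBP: 1 ÷ 0.790065 × 1.50683 × 0.524323 = 1.000001
Product ≈ 1 (deviation 0.000%, within rounding noise).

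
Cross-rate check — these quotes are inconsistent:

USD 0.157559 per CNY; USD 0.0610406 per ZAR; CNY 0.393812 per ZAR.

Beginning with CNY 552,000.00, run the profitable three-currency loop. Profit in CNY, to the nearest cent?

Profit: CNY 9,115.73

Profitable loop is CNY → USD → ZAR → CNY:
CNY 552,000.00 × 0.157559 = USD 86,972.57
USD 86,972.57 ÷ 0.0610406 = ZAR 1,424,831.47
ZAR 1,424,831.47 × 0.393812 = CNY 561,115.73
Profit = CNY 561,115.73 − CNY 552,000.00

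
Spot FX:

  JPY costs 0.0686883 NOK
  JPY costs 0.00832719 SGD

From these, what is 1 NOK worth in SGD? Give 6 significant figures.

1 NOK ÷ 0.0686883 = 14.5585 JPY
14.5585 JPY × 0.00832719 = 0.121232 SGD

NOK/SGD = 0.121232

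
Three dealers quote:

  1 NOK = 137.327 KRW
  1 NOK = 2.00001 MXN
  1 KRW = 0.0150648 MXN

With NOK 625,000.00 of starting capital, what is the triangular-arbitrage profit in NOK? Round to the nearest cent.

Profitable loop is NOK → KRW → MXN → NOK:
NOK 625,000.00 × 137.327 = KRW 85,829,375
KRW 85,829,375 × 0.0150648 = MXN 1,293,002.37
MXN 1,293,002.37 ÷ 2.00001 = NOK 646,497.95
Profit = NOK 646,497.95 − NOK 625,000.00

Profit: NOK 21,497.95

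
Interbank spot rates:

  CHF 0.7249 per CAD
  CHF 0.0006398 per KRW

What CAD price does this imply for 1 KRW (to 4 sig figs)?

KRW/CAD = 0.0008826

1 KRW × 0.0006398 = 0.0006398 CHF
0.0006398 CHF ÷ 0.7249 = 0.000882604 CAD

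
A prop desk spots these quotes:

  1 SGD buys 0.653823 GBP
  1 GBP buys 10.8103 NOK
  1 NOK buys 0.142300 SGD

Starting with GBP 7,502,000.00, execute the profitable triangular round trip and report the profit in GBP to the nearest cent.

Profit: GBP 43,358.87

Profitable loop is GBP → NOK → SGD → GBP:
GBP 7,502,000.00 × 10.8103 = NOK 81,098,870.60
NOK 81,098,870.60 × 0.142300 = SGD 11,540,369.29
SGD 11,540,369.29 × 0.653823 = GBP 7,545,358.87
Profit = GBP 7,545,358.87 − GBP 7,502,000.00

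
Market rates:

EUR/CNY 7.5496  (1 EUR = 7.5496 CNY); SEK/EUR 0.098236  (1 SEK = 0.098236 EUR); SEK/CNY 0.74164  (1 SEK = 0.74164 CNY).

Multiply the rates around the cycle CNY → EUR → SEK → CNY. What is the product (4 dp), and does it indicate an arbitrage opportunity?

1.0000 (no arbitrage)

Around CNY → EUR → SEK → CNY: 1 ÷ 7.5496 ÷ 0.098236 × 0.74164 = 0.999997
Product ≈ 1 (deviation 0.000%, within rounding noise).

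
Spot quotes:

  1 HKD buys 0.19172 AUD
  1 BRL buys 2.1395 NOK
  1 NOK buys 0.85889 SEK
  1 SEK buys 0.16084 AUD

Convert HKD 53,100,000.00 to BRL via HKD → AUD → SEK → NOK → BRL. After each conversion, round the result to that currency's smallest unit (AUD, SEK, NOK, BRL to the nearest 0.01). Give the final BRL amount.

BRL 34,444,353.67

HKD 53,100,000.00 × 0.19172 = AUD 10,180,332.00
AUD 10,180,332.00 ÷ 0.16084 = SEK 63,294,777.42
SEK 63,294,777.42 ÷ 0.85889 = NOK 73,693,694.68
NOK 73,693,694.68 ÷ 2.1395 = BRL 34,444,353.67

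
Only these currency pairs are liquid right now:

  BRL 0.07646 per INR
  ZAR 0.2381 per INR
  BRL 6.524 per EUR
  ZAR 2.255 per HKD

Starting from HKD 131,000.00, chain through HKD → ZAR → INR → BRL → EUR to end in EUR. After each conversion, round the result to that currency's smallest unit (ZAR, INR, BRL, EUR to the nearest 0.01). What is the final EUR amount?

HKD 131,000.00 × 2.255 = ZAR 295,405.00
ZAR 295,405.00 ÷ 0.2381 = INR 1,240,676.19
INR 1,240,676.19 × 0.07646 = BRL 94,862.10
BRL 94,862.10 ÷ 6.524 = EUR 14,540.48

EUR 14,540.48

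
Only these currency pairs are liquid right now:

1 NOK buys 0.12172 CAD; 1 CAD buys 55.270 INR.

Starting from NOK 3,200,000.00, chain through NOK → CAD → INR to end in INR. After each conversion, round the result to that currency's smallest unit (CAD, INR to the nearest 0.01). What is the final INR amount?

INR 21,527,886.08

NOK 3,200,000.00 × 0.12172 = CAD 389,504.00
CAD 389,504.00 × 55.270 = INR 21,527,886.08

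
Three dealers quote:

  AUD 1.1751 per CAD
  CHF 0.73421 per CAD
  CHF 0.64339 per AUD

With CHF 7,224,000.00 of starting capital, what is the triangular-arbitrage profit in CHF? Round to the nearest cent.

Profitable loop is CHF → CAD → AUD → CHF:
CHF 7,224,000.00 ÷ 0.73421 = CAD 9,839,146.84
CAD 9,839,146.84 × 1.1751 = AUD 11,561,981.45
AUD 11,561,981.45 × 0.64339 = CHF 7,438,863.24
Profit = CHF 7,438,863.24 − CHF 7,224,000.00

Profit: CHF 214,863.24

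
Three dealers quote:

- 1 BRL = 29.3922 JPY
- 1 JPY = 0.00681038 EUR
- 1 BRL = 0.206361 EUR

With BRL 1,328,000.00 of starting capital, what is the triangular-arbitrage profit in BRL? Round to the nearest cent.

Profitable loop is BRL → EUR → JPY → BRL:
BRL 1,328,000.00 × 0.206361 = EUR 274,047.41
EUR 274,047.41 ÷ 0.00681038 = JPY 40,239,665
JPY 40,239,665 ÷ 29.3922 = BRL 1,369,059.30
Profit = BRL 1,369,059.30 − BRL 1,328,000.00

Profit: BRL 41,059.30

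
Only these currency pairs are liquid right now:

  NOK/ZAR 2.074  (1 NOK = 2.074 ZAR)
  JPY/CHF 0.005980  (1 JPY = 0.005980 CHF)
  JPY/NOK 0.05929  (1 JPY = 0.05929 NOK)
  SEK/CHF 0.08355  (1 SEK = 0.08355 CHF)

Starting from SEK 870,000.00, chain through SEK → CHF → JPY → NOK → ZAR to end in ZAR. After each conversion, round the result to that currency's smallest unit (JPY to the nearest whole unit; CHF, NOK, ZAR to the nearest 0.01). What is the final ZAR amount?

ZAR 1,494,702.43

SEK 870,000.00 × 0.08355 = CHF 72,688.50
CHF 72,688.50 ÷ 0.005980 = JPY 12,155,268
JPY 12,155,268 × 0.05929 = NOK 720,685.84
NOK 720,685.84 × 2.074 = ZAR 1,494,702.43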